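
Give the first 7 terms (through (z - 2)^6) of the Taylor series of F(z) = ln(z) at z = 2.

-(z - 2)^6/384 + (z - 2)^5/160 - (z - 2)^4/64 + (z - 2)^3/24 - (z - 2)^2/8 + (z - 2)/2 + ln(2)

Use the known series and substitute for the argument.
[(z - 2)^0] = ln(2);  [(z - 2)^1] = 1/2;  [(z - 2)^2] = -1/8;  [(z - 2)^3] = 1/24;  [(z - 2)^4] = -1/64;  [(z - 2)^5] = 1/160;  [(z - 2)^6] = -1/384.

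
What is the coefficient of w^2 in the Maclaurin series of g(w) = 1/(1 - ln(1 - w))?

Plug the Maclaurin series of the inner function into that of the outer and collect terms.
g(0) = 1
g′(0) = -1
g′′(0) = 1

1/2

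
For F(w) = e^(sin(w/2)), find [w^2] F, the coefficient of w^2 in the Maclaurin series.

Let u equal the inner series; expand the outer function in u and truncate.
So c_2 = F′′(0)/2! = 1/8.

1/8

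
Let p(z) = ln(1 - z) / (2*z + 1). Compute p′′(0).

3

Use 1/(1 - r) = Σ r^k on the denominator, then take the Cauchy product.
From the series, [z^2] p = 3/2; multiply by 2! = 2 to get 3.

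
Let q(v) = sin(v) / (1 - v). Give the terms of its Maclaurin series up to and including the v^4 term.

Expand each factor separately, then convolve coefficients.

5*v^4/6 + 5*v^3/6 + v^2 + v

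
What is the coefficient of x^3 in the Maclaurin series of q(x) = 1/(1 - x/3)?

c_3 = q′′′(0)/3! = 1/27.

1/27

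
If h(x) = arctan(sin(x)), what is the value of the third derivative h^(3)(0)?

Plug the Maclaurin series of the inner function into that of the outer and collect terms.
The coefficient of x^3 in the expansion is -1/2, so h′′′(0) = 3! * (-1/2) = -3.

-3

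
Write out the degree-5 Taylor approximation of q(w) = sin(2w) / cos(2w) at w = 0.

Write the quotient as an unknown series and match coefficients against numerator = denominator · series.
[w^0] = 0;  [w^1] = 2;  [w^2] = 0;  [w^3] = 8/3;  [w^4] = 0;  [w^5] = 64/15.

64*w^5/15 + 8*w^3/3 + 2*w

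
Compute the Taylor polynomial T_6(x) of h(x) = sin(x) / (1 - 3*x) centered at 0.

Use 1/(1 - r) = Σ r^k on the denominator, then take the Cauchy product.
h(0) = 0
h′(0) = 1
h′′(0) = 6
h′′′(0) = 53
h^(4)(0) = 636
h^(5)(0) = 9541
h^(6)(0) = 171738
Then c_k = h^(k)(0)/k! gives each Taylor coefficient.

9541*x^6/40 + 9541*x^5/120 + 53*x^4/2 + 53*x^3/6 + 3*x^2 + x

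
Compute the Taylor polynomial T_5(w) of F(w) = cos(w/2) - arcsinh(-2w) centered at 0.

Add the two expansions coefficient-wise.

12*w^5/5 + w^4/384 - 4*w^3/3 - w^2/8 + 2*w + 1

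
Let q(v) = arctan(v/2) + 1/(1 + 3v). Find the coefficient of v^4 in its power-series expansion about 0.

Expand each term separately and add.
[v^0] = 1;  [v^1] = -5/2;  [v^2] = 9;  [v^3] = -649/24;  [v^4] = 81.

81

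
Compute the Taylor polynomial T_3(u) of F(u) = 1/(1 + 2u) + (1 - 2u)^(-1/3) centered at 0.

Combine the two series term by term.
F(0) = 2
F′(0) = -4/3
F′′(0) = 88/9
F′′′(0) = -1072/27

-536*u^3/81 + 44*u^2/9 - 4*u/3 + 2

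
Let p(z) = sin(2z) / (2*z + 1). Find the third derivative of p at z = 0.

Expand 1/(denominator) as a geometric series and multiply by the numerator's series.
The coefficient of z^3 in the expansion is 20/3, so p′′′(0) = 3! * (20/3) = 40.

40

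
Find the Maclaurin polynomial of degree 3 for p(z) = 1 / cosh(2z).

Invert the denominator's series and multiply.
p(0) = 1
p′(0) = 0
p′′(0) = -4
p′′′(0) = 0
Dividing each by k! gives the coefficients c_0, ..., c_3.

1 - 2*z^2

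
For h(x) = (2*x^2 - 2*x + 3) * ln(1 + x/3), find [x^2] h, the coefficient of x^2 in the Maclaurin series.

Multiply each power in the prefactor through the base expansion.

-5/6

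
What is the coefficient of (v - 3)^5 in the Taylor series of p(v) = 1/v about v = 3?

-1/729

Use the known series and substitute for the argument.
[(v - 3)^0] = 1/3;  [(v - 3)^1] = -1/9;  [(v - 3)^2] = 1/27;  [(v - 3)^3] = -1/81;  [(v - 3)^4] = 1/243;  [(v - 3)^5] = -1/729.
So c_5 = p^(5)(3)/5! = -1/729.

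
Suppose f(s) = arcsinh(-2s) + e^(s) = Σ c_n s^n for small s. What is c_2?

Add the two expansions coefficient-wise.
[s^0] = 1;  [s^1] = -1;  [s^2] = 1/2.

1/2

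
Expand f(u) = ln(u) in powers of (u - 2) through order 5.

Compute the successive derivatives at the expansion point and divide by k!.
[(u - 2)^0] = ln(2);  [(u - 2)^1] = 1/2;  [(u - 2)^2] = -1/8;  [(u - 2)^3] = 1/24;  [(u - 2)^4] = -1/64;  [(u - 2)^5] = 1/160.

(u - 2)^5/160 - (u - 2)^4/64 + (u - 2)^3/24 - (u - 2)^2/8 + (u - 2)/2 + ln(2)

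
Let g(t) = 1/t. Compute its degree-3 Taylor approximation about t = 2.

-(t - 2)^3/16 + (t - 2)^2/8 - (t - 2)/4 + 1/2

g(2) = 1/2
g′(2) = -1/4
g′′(2) = 1/4
g′′′(2) = -3/8
Dividing each by k! gives the coefficients c_0, ..., c_3.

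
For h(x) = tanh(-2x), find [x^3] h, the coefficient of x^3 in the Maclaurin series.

8/3

h(0) = 0
h′(0) = -2
h′′(0) = 0
h′′′(0) = 16
The Taylor polynomial is Σ h^(k)(0)/k! · x^k.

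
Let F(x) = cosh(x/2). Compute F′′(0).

From the series, [x^2] F = 1/8; multiply by 2! = 2 to get 1/4.

1/4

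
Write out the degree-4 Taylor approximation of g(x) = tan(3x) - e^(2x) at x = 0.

-2*x^4/3 + 23*x^3/3 - 2*x^2 + x - 1

Expand each term separately and add.
[x^0] = -1;  [x^1] = 1;  [x^2] = -2;  [x^3] = 23/3;  [x^4] = -2/3.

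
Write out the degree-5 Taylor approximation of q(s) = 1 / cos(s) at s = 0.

5*s^4/24 + s^2/2 + 1

Divide the numerator series by the denominator series (power-series long division).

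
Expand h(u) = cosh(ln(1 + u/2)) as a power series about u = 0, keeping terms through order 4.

u^4/32 - u^3/16 + u^2/8 + 1

Let u equal the inner series; expand the outer function in u and truncate.
[u^0] = 1;  [u^1] = 0;  [u^2] = 1/8;  [u^3] = -1/16;  [u^4] = 1/32.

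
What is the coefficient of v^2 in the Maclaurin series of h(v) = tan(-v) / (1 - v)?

Expand each factor separately, then convolve coefficients.
[v^0] = 0;  [v^1] = -1;  [v^2] = -1.
So c_2 = h′′(0)/2! = -1.

-1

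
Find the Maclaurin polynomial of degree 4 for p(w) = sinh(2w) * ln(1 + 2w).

Write out both Maclaurin series and multiply, keeping only the needed powers.

8*w^4 - 4*w^3 + 4*w^2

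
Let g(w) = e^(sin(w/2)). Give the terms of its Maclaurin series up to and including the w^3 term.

Compose series: expand the inner function first, then feed it into the outer expansion.
[w^0] = 1;  [w^1] = 1/2;  [w^2] = 1/8;  [w^3] = 0.

w^2/8 + w/2 + 1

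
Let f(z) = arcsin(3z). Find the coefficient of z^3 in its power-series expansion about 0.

9/2

[z^0] = 0;  [z^1] = 3;  [z^2] = 0;  [z^3] = 9/2.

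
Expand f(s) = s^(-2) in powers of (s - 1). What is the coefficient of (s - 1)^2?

f(1) = 1
f′(1) = -2
f′′(1) = 6

3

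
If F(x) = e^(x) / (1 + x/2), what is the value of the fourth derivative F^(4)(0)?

Take the Cauchy product of the two expansions.
The coefficient of x^4 in the expansion is 1/48, so F^(4)(0) = 4! * (1/48) = 1/2.

1/2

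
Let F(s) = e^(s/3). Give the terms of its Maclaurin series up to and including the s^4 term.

s^4/1944 + s^3/162 + s^2/18 + s/3 + 1

F(0) = 1
F′(0) = 1/3
F′′(0) = 1/9
F′′′(0) = 1/27
F^(4)(0) = 1/81
Then c_k = F^(k)(0)/k! gives each Taylor coefficient.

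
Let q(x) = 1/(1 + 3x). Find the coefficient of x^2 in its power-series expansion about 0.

c_2 = q′′(0)/2! = 9.

9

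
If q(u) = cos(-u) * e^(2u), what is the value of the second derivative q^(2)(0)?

3

Multiply the two series term by term and collect like powers.
From the series, [u^2] q = 3/2; multiply by 2! = 2 to get 3.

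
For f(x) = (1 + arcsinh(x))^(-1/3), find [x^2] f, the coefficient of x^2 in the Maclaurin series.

2/9

Plug the Maclaurin series of the inner function into that of the outer and collect terms.
f(0) = 1
f′(0) = -1/3
f′′(0) = 4/9
Then c_k = f^(k)(0)/k! gives each Taylor coefficient.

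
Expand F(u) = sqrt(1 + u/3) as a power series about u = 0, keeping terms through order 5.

7*u^5/62208 - 5*u^4/10368 + u^3/432 - u^2/72 + u/6 + 1

Differentiate repeatedly and evaluate at the center.
F(0) = 1
F′(0) = 1/6
F′′(0) = -1/36
F′′′(0) = 1/72
F^(4)(0) = -5/432
F^(5)(0) = 35/2592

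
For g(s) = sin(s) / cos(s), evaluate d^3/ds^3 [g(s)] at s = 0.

2

Divide the numerator series by the denominator series (power-series long division).
The coefficient of s^3 in the expansion is 1/3, so g′′′(0) = 3! * (1/3) = 2.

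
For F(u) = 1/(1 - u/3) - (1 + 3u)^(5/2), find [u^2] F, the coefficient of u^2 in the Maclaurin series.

-1207/72

Add the two expansions coefficient-wise.
F(0) = 0
F′(0) = -43/6
F′′(0) = -1207/36
So c_2 = F′′(0)/2! = -1207/72.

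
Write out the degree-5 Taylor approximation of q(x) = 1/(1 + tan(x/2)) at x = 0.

Let u equal the inner series; expand the outer function in u and truncate.
q(0) = 1
q′(0) = -1/2
q′′(0) = 1/2
q′′′(0) = -1
q^(4)(0) = 5/2
q^(5)(0) = -8

-x^5/15 + 5*x^4/48 - x^3/6 + x^2/4 - x/2 + 1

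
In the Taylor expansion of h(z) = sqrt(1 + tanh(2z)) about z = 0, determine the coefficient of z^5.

Let u equal the inner series; expand the outer function in u and truncate.
h(0) = 1
h′(0) = 1
h′′(0) = -1
h′′′(0) = -5
h^(4)(0) = 17
h^(5)(0) = 121
Dividing each by k! gives the coefficients c_0, ..., c_5.

121/120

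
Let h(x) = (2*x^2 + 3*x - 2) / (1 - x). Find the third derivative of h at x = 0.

Multiply each power in the prefactor through the base expansion.
From the series, [x^3] h = 3; multiply by 3! = 6 to get 18.

18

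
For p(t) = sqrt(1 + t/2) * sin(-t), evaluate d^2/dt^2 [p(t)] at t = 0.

-1/2

Expand each factor separately, then convolve coefficients.
The coefficient of t^2 in the expansion is -1/4, so p′′(0) = 2! * (-1/4) = -1/2.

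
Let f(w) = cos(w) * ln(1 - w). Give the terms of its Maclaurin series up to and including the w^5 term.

-3*w^5/40 + w^3/6 - w^2/2 - w

Write out both Maclaurin series and multiply, keeping only the needed powers.
f(0) = 0
f′(0) = -1
f′′(0) = -1
f′′′(0) = 1
f^(4)(0) = 0
f^(5)(0) = -9
The Taylor polynomial is Σ f^(k)(0)/k! · w^k.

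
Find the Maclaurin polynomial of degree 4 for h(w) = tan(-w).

Use the known series and substitute for the argument.
h(0) = 0
h′(0) = -1
h′′(0) = 0
h′′′(0) = -2
h^(4)(0) = 0

-w^3/3 - w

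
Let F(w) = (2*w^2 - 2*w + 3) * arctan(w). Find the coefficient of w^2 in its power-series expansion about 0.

Shift and add copies of the series according to the polynomial's terms.
F(0) = 0
F′(0) = 3
F′′(0) = -4

-2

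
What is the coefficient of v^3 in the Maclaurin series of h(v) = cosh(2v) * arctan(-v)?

Multiply the two series term by term and collect like powers.
h(0) = 0
h′(0) = -1
h′′(0) = 0
h′′′(0) = -10

-5/3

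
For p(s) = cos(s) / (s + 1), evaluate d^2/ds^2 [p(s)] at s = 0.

1

Expand 1/(denominator) as a geometric series and multiply by the numerator's series.
The coefficient of s^2 in the expansion is 1/2, so p′′(0) = 2! * (1/2) = 1.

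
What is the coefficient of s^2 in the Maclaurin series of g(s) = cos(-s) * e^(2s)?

Multiply the two series term by term and collect like powers.
[s^0] = 1;  [s^1] = 2;  [s^2] = 3/2.

3/2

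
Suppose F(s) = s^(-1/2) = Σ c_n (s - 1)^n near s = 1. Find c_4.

35/128

Compute the successive derivatives at the expansion point and divide by k!.
F(1) = 1
F′(1) = -1/2
F′′(1) = 3/4
F′′′(1) = -15/8
F^(4)(1) = 105/16
So c_4 = F^(4)(1)/4! = 35/128.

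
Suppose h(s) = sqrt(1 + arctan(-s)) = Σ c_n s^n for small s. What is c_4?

17/384

Plug the Maclaurin series of the inner function into that of the outer and collect terms.
[s^0] = 1;  [s^1] = -1/2;  [s^2] = -1/8;  [s^3] = 5/48;  [s^4] = 17/384.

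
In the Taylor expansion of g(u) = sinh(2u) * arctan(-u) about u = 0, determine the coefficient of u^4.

Expand each factor separately, then convolve coefficients.
So c_4 = g^(4)(0)/4! = -2/3.

-2/3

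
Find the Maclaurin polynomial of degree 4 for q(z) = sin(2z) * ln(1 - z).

Expand each factor separately, then convolve coefficients.
[z^0] = 0;  [z^1] = 0;  [z^2] = -2;  [z^3] = -1;  [z^4] = 2/3.

2*z^4/3 - z^3 - 2*z^2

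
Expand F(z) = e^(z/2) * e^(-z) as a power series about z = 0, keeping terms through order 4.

Write out both Maclaurin series and multiply, keeping only the needed powers.
F(0) = 1
F′(0) = -1/2
F′′(0) = 1/4
F′′′(0) = -1/8
F^(4)(0) = 1/16
The Taylor polynomial is Σ F^(k)(0)/k! · z^k.

z^4/384 - z^3/48 + z^2/8 - z/2 + 1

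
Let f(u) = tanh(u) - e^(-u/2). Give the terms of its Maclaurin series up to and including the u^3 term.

Combine the two series term by term.
f(0) = -1
f′(0) = 3/2
f′′(0) = -1/4
f′′′(0) = -15/8
Dividing each by k! gives the coefficients c_0, ..., c_3.

-5*u^3/16 - u^2/8 + 3*u/2 - 1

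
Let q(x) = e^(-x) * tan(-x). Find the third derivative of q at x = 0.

-5

Multiply the two series term by term and collect like powers.
From the series, [x^3] q = -5/6; multiply by 3! = 6 to get -5.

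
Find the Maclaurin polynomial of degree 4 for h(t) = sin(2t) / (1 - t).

Expand each factor separately, then convolve coefficients.
[t^0] = 0;  [t^1] = 2;  [t^2] = 2;  [t^3] = 2/3;  [t^4] = 2/3.

2*t^4/3 + 2*t^3/3 + 2*t^2 + 2*t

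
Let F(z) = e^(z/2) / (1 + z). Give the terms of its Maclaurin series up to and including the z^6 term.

27949*z^6/46080 - 2329*z^5/3840 + 233*z^4/384 - 29*z^3/48 + 5*z^2/8 - z/2 + 1

Take the Cauchy product of the two expansions.
[z^0] = 1;  [z^1] = -1/2;  [z^2] = 5/8;  [z^3] = -29/48;  [z^4] = 233/384;  [z^5] = -2329/3840;  [z^6] = 27949/46080.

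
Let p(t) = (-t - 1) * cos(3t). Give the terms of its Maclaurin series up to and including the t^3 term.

Distribute the polynomial across the series and collect like powers.
[t^0] = -1;  [t^1] = -1;  [t^2] = 9/2;  [t^3] = 9/2.

9*t^3/2 + 9*t^2/2 - t - 1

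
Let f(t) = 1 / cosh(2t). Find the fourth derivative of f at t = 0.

Write the quotient as an unknown series and match coefficients against numerator = denominator · series.
The coefficient of t^4 in the expansion is 10/3, so f^(4)(0) = 4! * (10/3) = 80.

80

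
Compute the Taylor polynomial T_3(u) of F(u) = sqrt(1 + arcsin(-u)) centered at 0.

Plug the Maclaurin series of the inner function into that of the outer and collect terms.
[u^0] = 1;  [u^1] = -1/2;  [u^2] = -1/8;  [u^3] = -7/48.

-7*u^3/48 - u^2/8 - u/2 + 1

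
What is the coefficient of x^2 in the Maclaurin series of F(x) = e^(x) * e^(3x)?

Write out both Maclaurin series and multiply, keeping only the needed powers.
F(0) = 1
F′(0) = 4
F′′(0) = 16
So c_2 = F′′(0)/2! = 8.

8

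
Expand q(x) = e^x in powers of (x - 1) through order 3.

[(x - 1)^0] = e;  [(x - 1)^1] = e;  [(x - 1)^2] = e/2;  [(x - 1)^3] = e/6.

e*(x - 1)^3/6 + e*(x - 1)^2/2 + e*(x - 1) + e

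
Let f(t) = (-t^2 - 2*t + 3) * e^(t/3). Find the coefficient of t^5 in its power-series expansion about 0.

-23/3240

Distribute the polynomial across the series and collect like powers.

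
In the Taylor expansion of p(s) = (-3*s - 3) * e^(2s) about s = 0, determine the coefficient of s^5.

-14/5

Multiply each power in the prefactor through the base expansion.
[s^0] = -3;  [s^1] = -9;  [s^2] = -12;  [s^3] = -10;  [s^4] = -6;  [s^5] = -14/5.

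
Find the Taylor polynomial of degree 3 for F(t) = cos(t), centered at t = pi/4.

F(pi/4) = sqrt(2)/2
F′(pi/4) = -sqrt(2)/2
F′′(pi/4) = -sqrt(2)/2
F′′′(pi/4) = sqrt(2)/2

sqrt(2)*(t - pi/4)^3/12 - sqrt(2)*(t - pi/4)^2/4 - sqrt(2)*(t - pi/4)/2 + sqrt(2)/2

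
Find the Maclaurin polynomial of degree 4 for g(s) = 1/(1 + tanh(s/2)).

s^4/48 - s^3/12 + s^2/4 - s/2 + 1

Let u equal the inner series; expand the outer function in u and truncate.
g(0) = 1
g′(0) = -1/2
g′′(0) = 1/2
g′′′(0) = -1/2
g^(4)(0) = 1/2
Then c_k = g^(k)(0)/k! gives each Taylor coefficient.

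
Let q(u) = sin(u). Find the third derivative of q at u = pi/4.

The coefficient of (u - pi/4)^3 in the expansion is -sqrt(2)/12, so q′′′(pi/4) = 3! * (-sqrt(2)/12) = -sqrt(2)/2.

-sqrt(2)/2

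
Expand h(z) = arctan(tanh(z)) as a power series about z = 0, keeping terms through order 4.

-2*z^3/3 + z

Let u equal the inner series; expand the outer function in u and truncate.
h(0) = 0
h′(0) = 1
h′′(0) = 0
h′′′(0) = -4
h^(4)(0) = 0
Dividing each by k! gives the coefficients c_0, ..., c_4.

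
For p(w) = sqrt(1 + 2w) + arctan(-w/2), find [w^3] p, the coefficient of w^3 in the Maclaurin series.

13/24

Expand each term separately and add.
So c_3 = p′′′(0)/3! = 13/24.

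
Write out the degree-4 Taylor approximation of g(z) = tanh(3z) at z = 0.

-9*z^3 + 3*z

[z^0] = 0;  [z^1] = 3;  [z^2] = 0;  [z^3] = -9;  [z^4] = 0.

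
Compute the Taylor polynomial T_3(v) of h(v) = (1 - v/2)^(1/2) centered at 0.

h(0) = 1
h′(0) = -1/4
h′′(0) = -1/16
h′′′(0) = -3/64

-v^3/128 - v^2/32 - v/4 + 1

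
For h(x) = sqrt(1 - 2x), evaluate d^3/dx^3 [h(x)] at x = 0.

-3

The coefficient of x^3 in the expansion is -1/2, so h′′′(0) = 3! * (-1/2) = -3.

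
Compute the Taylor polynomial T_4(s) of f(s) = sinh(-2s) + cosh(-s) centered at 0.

s^4/24 - 4*s^3/3 + s^2/2 - 2*s + 1

Expand each term separately and add.
f(0) = 1
f′(0) = -2
f′′(0) = 1
f′′′(0) = -8
f^(4)(0) = 1
The Taylor polynomial is Σ f^(k)(0)/k! · s^k.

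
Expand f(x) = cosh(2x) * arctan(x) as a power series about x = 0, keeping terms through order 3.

5*x^3/3 + x

Take the Cauchy product of the two expansions.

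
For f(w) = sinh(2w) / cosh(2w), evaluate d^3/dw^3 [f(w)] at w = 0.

-16

Divide the numerator series by the denominator series (power-series long division).
The coefficient of w^3 in the expansion is -8/3, so f′′′(0) = 3! * (-8/3) = -16.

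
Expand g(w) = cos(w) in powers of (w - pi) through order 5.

Differentiate repeatedly and evaluate at the center.
g(pi) = -1
g′(pi) = 0
g′′(pi) = 1
g′′′(pi) = 0
g^(4)(pi) = -1
g^(5)(pi) = 0

-(w - pi)^4/24 + (w - pi)^2/2 - 1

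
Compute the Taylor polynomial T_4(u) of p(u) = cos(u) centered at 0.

u^4/24 - u^2/2 + 1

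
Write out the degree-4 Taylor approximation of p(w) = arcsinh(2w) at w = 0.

p(0) = 0
p′(0) = 2
p′′(0) = 0
p′′′(0) = -8
p^(4)(0) = 0
The Taylor polynomial is Σ p^(k)(0)/k! · w^k.

-4*w^3/3 + 2*w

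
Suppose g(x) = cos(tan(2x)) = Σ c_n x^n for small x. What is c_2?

-2

Plug the Maclaurin series of the inner function into that of the outer and collect terms.
[x^0] = 1;  [x^1] = 0;  [x^2] = -2.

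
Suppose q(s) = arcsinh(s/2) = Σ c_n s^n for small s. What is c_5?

3/1280

Differentiate repeatedly and evaluate at the center.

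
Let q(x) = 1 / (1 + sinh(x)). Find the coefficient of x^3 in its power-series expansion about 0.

Write 1/(1+u) = 1 - u + u^2 - u^3 + ... and substitute the series for u.
q(0) = 1
q′(0) = -1
q′′(0) = 2
q′′′(0) = -7
So c_3 = q′′′(0)/3! = -7/6.

-7/6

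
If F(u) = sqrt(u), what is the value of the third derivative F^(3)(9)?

The coefficient of (u - 9)^3 in the expansion is 1/3888, so F′′′(9) = 3! * (1/3888) = 1/648.

1/648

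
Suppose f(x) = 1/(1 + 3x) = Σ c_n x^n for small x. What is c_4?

81

[x^0] = 1;  [x^1] = -3;  [x^2] = 9;  [x^3] = -27;  [x^4] = 81.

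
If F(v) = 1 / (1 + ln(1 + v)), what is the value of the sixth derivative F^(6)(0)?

Expand as Σ (-1)^k u^k with u equal to the inner function's series.
The coefficient of v^6 in the expansion is 3289/360, so F^(6)(0) = 6! * (3289/360) = 6578.

6578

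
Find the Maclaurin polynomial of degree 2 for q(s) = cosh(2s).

q(0) = 1
q′(0) = 0
q′′(0) = 4

2*s^2 + 1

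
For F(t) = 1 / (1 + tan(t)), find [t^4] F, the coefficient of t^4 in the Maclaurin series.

5/3

Expand as Σ (-1)^k u^k with u equal to the inner function's series.
[t^0] = 1;  [t^1] = -1;  [t^2] = 1;  [t^3] = -4/3;  [t^4] = 5/3.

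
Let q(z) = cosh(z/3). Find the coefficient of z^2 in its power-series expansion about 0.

Apply the Taylor formula c_k = f^(k)(a)/k!.
[z^0] = 1;  [z^1] = 0;  [z^2] = 1/18.

1/18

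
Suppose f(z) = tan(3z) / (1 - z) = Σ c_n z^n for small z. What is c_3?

12

Multiply the two series term by term and collect like powers.
So c_3 = f′′′(0)/3! = 12.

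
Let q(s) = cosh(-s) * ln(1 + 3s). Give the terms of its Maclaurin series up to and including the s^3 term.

21*s^3/2 - 9*s^2/2 + 3*s

Take the Cauchy product of the two expansions.
q(0) = 0
q′(0) = 3
q′′(0) = -9
q′′′(0) = 63
Dividing each by k! gives the coefficients c_0, ..., c_3.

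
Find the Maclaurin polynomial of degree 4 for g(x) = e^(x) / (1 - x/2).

Take the Cauchy product of the two expansions.
g(0) = 1
g′(0) = 3/2
g′′(0) = 5/2
g′′′(0) = 19/4
g^(4)(0) = 21/2
The Taylor polynomial is Σ g^(k)(0)/k! · x^k.

7*x^4/16 + 19*x^3/24 + 5*x^2/4 + 3*x/2 + 1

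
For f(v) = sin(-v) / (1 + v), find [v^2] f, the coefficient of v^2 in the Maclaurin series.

1

Take the Cauchy product of the two expansions.
[v^0] = 0;  [v^1] = -1;  [v^2] = 1.
So c_2 = f′′(0)/2! = 1.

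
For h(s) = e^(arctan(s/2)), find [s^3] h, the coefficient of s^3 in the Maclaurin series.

-1/48

Substitute the inner expansion into the outer series and collect powers.
So c_3 = h′′′(0)/3! = -1/48.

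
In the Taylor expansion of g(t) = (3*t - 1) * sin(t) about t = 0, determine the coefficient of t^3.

1/6

Shift and add copies of the series according to the polynomial's terms.
g(0) = 0
g′(0) = -1
g′′(0) = 6
g′′′(0) = 1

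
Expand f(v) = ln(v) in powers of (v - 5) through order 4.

-(v - 5)^4/2500 + (v - 5)^3/375 - (v - 5)^2/50 + (v - 5)/5 + ln(5)

f(5) = ln(5)
f′(5) = 1/5
f′′(5) = -1/25
f′′′(5) = 2/125
f^(4)(5) = -6/625
Then c_k = f^(k)(5)/k! gives each Taylor coefficient.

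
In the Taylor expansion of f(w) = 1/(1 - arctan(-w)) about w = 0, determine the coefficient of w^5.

-1/5

Let u equal the inner series; expand the outer function in u and truncate.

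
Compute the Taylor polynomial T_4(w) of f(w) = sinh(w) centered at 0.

w^3/6 + w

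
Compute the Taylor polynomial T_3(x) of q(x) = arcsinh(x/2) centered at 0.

Differentiate repeatedly and evaluate at the center.

-x^3/48 + x/2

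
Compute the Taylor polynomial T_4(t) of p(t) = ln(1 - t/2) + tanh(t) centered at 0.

-t^4/64 - 3*t^3/8 - t^2/8 + t/2

Expand each term separately and add.
[t^0] = 0;  [t^1] = 1/2;  [t^2] = -1/8;  [t^3] = -3/8;  [t^4] = -1/64.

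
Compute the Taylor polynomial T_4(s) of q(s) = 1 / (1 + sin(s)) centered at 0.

Write 1/(1+u) = 1 - u + u^2 - u^3 + ... and substitute the series for u.

2*s^4/3 - 5*s^3/6 + s^2 - s + 1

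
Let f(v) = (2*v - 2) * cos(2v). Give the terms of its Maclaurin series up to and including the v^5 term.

4*v^5/3 - 4*v^4/3 - 4*v^3 + 4*v^2 + 2*v - 2

Distribute the polynomial across the series and collect like powers.
f(0) = -2
f′(0) = 2
f′′(0) = 8
f′′′(0) = -24
f^(4)(0) = -32
f^(5)(0) = 160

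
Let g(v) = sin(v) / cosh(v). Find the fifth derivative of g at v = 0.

Write the quotient as an unknown series and match coefficients against numerator = denominator · series.
The coefficient of v^5 in the expansion is 3/10, so g^(5)(0) = 5! * (3/10) = 36.

36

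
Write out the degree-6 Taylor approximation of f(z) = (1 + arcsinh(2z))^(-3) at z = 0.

Compose series: expand the inner function first, then feed it into the outer expansion.

18304*z^6/15 - 315*14^(71/174)*3^(34/87)*5^(2/3)*z^5/8 + 208*z^4 - 76*z^3 + 24*z^2 - 6*z + 1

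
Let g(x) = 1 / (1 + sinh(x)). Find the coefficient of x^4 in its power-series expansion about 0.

4/3

Write 1/(1+u) = 1 - u + u^2 - u^3 + ... and substitute the series for u.
g(0) = 1
g′(0) = -1
g′′(0) = 2
g′′′(0) = -7
g^(4)(0) = 32
Then c_k = g^(k)(0)/k! gives each Taylor coefficient.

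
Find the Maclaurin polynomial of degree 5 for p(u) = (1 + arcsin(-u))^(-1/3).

Let u equal the inner series; expand the outer function in u and truncate.
p(0) = 1
p′(0) = 1/3
p′′(0) = 4/9
p′′′(0) = 37/27
p^(4)(0) = 424/81
p^(5)(0) = 6889/243
Dividing each by k! gives the coefficients c_0, ..., c_5.

6889*u^5/29160 + 53*u^4/243 + 37*u^3/162 + 2*u^2/9 + u/3 + 1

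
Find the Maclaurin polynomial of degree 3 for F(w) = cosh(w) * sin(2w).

-w^3/3 + 2*w

Expand each factor separately, then convolve coefficients.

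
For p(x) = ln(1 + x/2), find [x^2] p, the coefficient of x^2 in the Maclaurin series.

Apply the Taylor formula c_k = f^(k)(a)/k!.
p(0) = 0
p′(0) = 1/2
p′′(0) = -1/4
Dividing each by k! gives the coefficients c_0, ..., c_2.

-1/8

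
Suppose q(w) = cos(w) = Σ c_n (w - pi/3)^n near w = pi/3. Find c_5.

q(pi/3) = 1/2
q′(pi/3) = -sqrt(3)/2
q′′(pi/3) = -1/2
q′′′(pi/3) = sqrt(3)/2
q^(4)(pi/3) = 1/2
q^(5)(pi/3) = -sqrt(3)/2
So c_5 = q^(5)(pi/3)/5! = -sqrt(3)/240.

-sqrt(3)/240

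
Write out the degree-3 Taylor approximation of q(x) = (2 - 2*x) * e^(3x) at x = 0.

Shift and add copies of the series according to the polynomial's terms.
q(0) = 2
q′(0) = 4
q′′(0) = 6
q′′′(0) = 0
Then c_k = q^(k)(0)/k! gives each Taylor coefficient.

3*x^2 + 4*x + 2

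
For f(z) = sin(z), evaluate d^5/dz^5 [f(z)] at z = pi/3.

1/2

The coefficient of (z - pi/3)^5 in the expansion is 1/240, so f^(5)(pi/3) = 5! * (1/240) = 1/2.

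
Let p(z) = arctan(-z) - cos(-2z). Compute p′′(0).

4

Expand each term separately and add.
The coefficient of z^2 in the expansion is 2, so p′′(0) = 2! * (2) = 4.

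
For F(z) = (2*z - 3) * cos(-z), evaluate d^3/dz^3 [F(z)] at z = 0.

-6

Multiply each power in the prefactor through the base expansion.
From the series, [z^3] F = -1; multiply by 3! = 6 to get -6.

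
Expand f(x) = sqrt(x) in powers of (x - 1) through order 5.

7*(x - 1)^5/256 - 5*(x - 1)^4/128 + (x - 1)^3/16 - (x - 1)^2/8 + (x - 1)/2 + 1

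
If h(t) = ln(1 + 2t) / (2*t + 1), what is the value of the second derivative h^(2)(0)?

-12

Expand 1/(denominator) as a geometric series and multiply by the numerator's series.
The coefficient of t^2 in the expansion is -6, so h′′(0) = 2! * (-6) = -12.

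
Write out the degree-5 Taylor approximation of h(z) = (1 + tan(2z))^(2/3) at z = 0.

18368*z^5/3645 - 400*z^4/243 + 176*z^3/81 - 4*z^2/9 + 4*z/3 + 1

Compose series: expand the inner function first, then feed it into the outer expansion.
h(0) = 1
h′(0) = 4/3
h′′(0) = -8/9
h′′′(0) = 352/27
h^(4)(0) = -3200/81
h^(5)(0) = 146944/243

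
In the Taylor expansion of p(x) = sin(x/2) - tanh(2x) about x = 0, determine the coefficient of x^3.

Expand each term separately and add.
p(0) = 0
p′(0) = -3/2
p′′(0) = 0
p′′′(0) = 127/8
So c_3 = p′′′(0)/3! = 127/48.

127/48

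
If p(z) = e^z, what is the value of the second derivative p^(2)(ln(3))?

Compute the successive derivatives at the expansion point and divide by k!.
The coefficient of (z - ln(3))^2 in the expansion is 3/2, so p′′(ln(3)) = 2! * (3/2) = 3.

3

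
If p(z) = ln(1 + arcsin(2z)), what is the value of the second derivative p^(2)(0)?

-4

Compose series: expand the inner function first, then feed it into the outer expansion.
From the series, [z^2] p = -2; multiply by 2! = 2 to get -4.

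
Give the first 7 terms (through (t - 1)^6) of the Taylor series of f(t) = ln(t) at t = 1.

Apply the Taylor formula c_k = f^(k)(a)/k!.
f(1) = 0
f′(1) = 1
f′′(1) = -1
f′′′(1) = 2
f^(4)(1) = -6
f^(5)(1) = 24
f^(6)(1) = -120

-(t - 1)^6/6 + (t - 1)^5/5 - (t - 1)^4/4 + (t - 1)^3/3 - (t - 1)^2/2 + (t - 1)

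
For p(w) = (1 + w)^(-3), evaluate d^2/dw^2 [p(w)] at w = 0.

Differentiate repeatedly and evaluate at the center.
The coefficient of w^2 in the expansion is 6, so p′′(0) = 2! * (6) = 12.

12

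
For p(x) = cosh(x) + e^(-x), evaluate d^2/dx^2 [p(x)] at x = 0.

2

Add the two expansions coefficient-wise.
The coefficient of x^2 in the expansion is 1, so p′′(0) = 2! * (1) = 2.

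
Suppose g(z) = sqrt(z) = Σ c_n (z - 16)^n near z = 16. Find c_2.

-1/512

Apply the Taylor formula c_k = f^(k)(a)/k!.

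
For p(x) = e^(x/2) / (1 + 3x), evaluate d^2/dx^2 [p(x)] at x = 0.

Expand each factor separately, then convolve coefficients.
The coefficient of x^2 in the expansion is 61/8, so p′′(0) = 2! * (61/8) = 61/4.

61/4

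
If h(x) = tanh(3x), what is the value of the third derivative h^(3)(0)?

From the series, [x^3] h = -9; multiply by 3! = 6 to get -54.

-54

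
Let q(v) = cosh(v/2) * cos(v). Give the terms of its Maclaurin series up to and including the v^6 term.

Write out both Maclaurin series and multiply, keeping only the needed powers.
q(0) = 1
q′(0) = 0
q′′(0) = -3/4
q′′′(0) = 0
q^(4)(0) = -7/16
q^(5)(0) = 0
q^(6)(0) = 117/64
Dividing each by k! gives the coefficients c_0, ..., c_6.

13*v^6/5120 - 7*v^4/384 - 3*v^2/8 + 1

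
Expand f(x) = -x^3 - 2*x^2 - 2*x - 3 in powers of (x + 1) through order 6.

-(x + 1)^3 + (x + 1)^2 - (x + 1) - 2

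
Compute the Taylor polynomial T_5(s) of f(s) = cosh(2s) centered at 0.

f(0) = 1
f′(0) = 0
f′′(0) = 4
f′′′(0) = 0
f^(4)(0) = 16
f^(5)(0) = 0

2*s^4/3 + 2*s^2 + 1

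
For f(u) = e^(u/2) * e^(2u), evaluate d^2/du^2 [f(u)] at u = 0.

25/4

Take the Cauchy product of the two expansions.
From the series, [u^2] f = 25/8; multiply by 2! = 2 to get 25/4.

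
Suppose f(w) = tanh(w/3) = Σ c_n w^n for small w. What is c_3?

Use the known series and substitute for the argument.
[w^0] = 0;  [w^1] = 1/3;  [w^2] = 0;  [w^3] = -1/81.
So c_3 = f′′′(0)/3! = -1/81.

-1/81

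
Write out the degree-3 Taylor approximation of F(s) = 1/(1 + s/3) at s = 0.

Differentiate repeatedly and evaluate at the center.
F(0) = 1
F′(0) = -1/3
F′′(0) = 2/9
F′′′(0) = -2/9

-s^3/27 + s^2/9 - s/3 + 1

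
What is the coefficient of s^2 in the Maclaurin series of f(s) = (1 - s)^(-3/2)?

Differentiate repeatedly and evaluate at the center.
[s^0] = 1;  [s^1] = 3/2;  [s^2] = 15/8.
So c_2 = f′′(0)/2! = 15/8.

15/8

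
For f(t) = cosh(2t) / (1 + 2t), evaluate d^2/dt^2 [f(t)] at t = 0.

Take the Cauchy product of the two expansions.
The coefficient of t^2 in the expansion is 6, so f′′(0) = 2! * (6) = 12.

12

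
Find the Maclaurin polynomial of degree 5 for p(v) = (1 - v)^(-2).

6*v^5 + 5*v^4 + 4*v^3 + 3*v^2 + 2*v + 1

Use the known series and substitute for the argument.
p(0) = 1
p′(0) = 2
p′′(0) = 6
p′′′(0) = 24
p^(4)(0) = 120
p^(5)(0) = 720
Dividing each by k! gives the coefficients c_0, ..., c_5.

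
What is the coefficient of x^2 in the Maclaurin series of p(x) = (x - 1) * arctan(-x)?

Shift and add copies of the series according to the polynomial's terms.
[x^0] = 0;  [x^1] = 1;  [x^2] = -1.
So c_2 = p′′(0)/2! = -1.

-1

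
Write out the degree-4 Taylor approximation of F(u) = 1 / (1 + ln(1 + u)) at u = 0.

Write 1/(1+u) = 1 - u + u^2 - u^3 + ... and substitute the series for u.
F(0) = 1
F′(0) = -1
F′′(0) = 3
F′′′(0) = -14
F^(4)(0) = 88

11*u^4/3 - 7*u^3/3 + 3*u^2/2 - u + 1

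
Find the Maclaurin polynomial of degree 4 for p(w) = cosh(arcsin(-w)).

Let u equal the inner series; expand the outer function in u and truncate.
p(0) = 1
p′(0) = 0
p′′(0) = 1
p′′′(0) = 0
p^(4)(0) = 5

5*w^4/24 + w^2/2 + 1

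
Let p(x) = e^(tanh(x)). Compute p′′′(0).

Let u equal the inner series; expand the outer function in u and truncate.
The coefficient of x^3 in the expansion is -1/6, so p′′′(0) = 3! * (-1/6) = -1.

-1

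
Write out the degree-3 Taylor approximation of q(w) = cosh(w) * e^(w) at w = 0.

Write out both Maclaurin series and multiply, keeping only the needed powers.
q(0) = 1
q′(0) = 1
q′′(0) = 2
q′′′(0) = 4

2*w^3/3 + w^2 + w + 1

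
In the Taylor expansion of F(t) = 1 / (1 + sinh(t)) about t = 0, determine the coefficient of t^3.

-7/6

Write 1/(1+u) = 1 - u + u^2 - u^3 + ... and substitute the series for u.
F(0) = 1
F′(0) = -1
F′′(0) = 2
F′′′(0) = -7
So c_3 = F′′′(0)/3! = -7/6.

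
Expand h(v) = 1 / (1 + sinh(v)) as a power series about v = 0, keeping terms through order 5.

Use the geometric series for the reciprocal, then substitute.
[v^0] = 1;  [v^1] = -1;  [v^2] = 1;  [v^3] = -7/6;  [v^4] = 4/3;  [v^5] = -181/120.

-181*v^5/120 + 4*v^4/3 - 7*v^3/6 + v^2 - v + 1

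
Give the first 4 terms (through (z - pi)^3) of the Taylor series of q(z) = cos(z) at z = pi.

(z - pi)^2/2 - 1

[(z - pi)^0] = -1;  [(z - pi)^1] = 0;  [(z - pi)^2] = 1/2;  [(z - pi)^3] = 0.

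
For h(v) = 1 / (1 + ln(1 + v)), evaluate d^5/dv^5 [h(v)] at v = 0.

Write 1/(1+u) = 1 - u + u^2 - u^3 + ... and substitute the series for u.
From the series, [v^5] h = -347/60; multiply by 5! = 120 to get -694.

-694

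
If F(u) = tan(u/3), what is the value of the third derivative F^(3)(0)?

2/27

Compute the successive derivatives at the expansion point and divide by k!.
From the series, [u^3] F = 1/81; multiply by 3! = 6 to get 2/27.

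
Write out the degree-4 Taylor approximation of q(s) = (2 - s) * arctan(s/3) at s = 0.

Distribute the polynomial across the series and collect like powers.
q(0) = 0
q′(0) = 2/3
q′′(0) = -2/3
q′′′(0) = -4/27
q^(4)(0) = 8/27
Dividing each by k! gives the coefficients c_0, ..., c_4.

s^4/81 - 2*s^3/81 - s^2/3 + 2*s/3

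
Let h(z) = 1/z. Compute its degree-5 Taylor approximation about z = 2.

h(2) = 1/2
h′(2) = -1/4
h′′(2) = 1/4
h′′′(2) = -3/8
h^(4)(2) = 3/4
h^(5)(2) = -15/8
The Taylor polynomial is Σ h^(k)(2)/k! · (z - 2)^k.

-(z - 2)^5/64 + (z - 2)^4/32 - (z - 2)^3/16 + (z - 2)^2/8 - (z - 2)/4 + 1/2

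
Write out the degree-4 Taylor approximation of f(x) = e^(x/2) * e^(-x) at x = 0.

x^4/384 - x^3/48 + x^2/8 - x/2 + 1

Multiply the two series term by term and collect like powers.
f(0) = 1
f′(0) = -1/2
f′′(0) = 1/4
f′′′(0) = -1/8
f^(4)(0) = 1/16
Dividing each by k! gives the coefficients c_0, ..., c_4.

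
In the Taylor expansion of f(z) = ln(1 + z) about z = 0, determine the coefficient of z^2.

c_2 = f′′(0)/2! = -1/2.

-1/2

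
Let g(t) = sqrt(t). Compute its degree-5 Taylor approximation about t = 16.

[(t - 16)^0] = 4;  [(t - 16)^1] = 1/8;  [(t - 16)^2] = -1/512;  [(t - 16)^3] = 1/16384;  [(t - 16)^4] = -5/2097152;  [(t - 16)^5] = 7/67108864.

7*(t - 16)^5/67108864 - 5*(t - 16)^4/2097152 + (t - 16)^3/16384 - (t - 16)^2/512 + (t - 16)/8 + 4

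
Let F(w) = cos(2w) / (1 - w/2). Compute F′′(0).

Multiply the two series term by term and collect like powers.
From the series, [w^2] F = -7/4; multiply by 2! = 2 to get -7/2.

-7/2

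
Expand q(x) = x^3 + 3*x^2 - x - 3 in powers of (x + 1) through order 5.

(x + 1)^3 - 4*(x + 1)

Compute the successive derivatives at the expansion point and divide by k!.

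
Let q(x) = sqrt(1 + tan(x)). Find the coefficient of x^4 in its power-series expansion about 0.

-47/384

Compose series: expand the inner function first, then feed it into the outer expansion.
[x^0] = 1;  [x^1] = 1/2;  [x^2] = -1/8;  [x^3] = 11/48;  [x^4] = -47/384.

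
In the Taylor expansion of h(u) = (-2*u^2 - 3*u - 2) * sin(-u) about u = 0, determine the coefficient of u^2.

3

Shift and add copies of the series according to the polynomial's terms.
h(0) = 0
h′(0) = 2
h′′(0) = 6
Dividing each by k! gives the coefficients c_0, ..., c_2.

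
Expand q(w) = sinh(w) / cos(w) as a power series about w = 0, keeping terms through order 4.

2*w^3/3 + w

Invert the denominator's series and multiply.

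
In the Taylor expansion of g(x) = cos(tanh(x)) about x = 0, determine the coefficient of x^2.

Substitute the inner expansion into the outer series and collect powers.
g(0) = 1
g′(0) = 0
g′′(0) = -1

-1/2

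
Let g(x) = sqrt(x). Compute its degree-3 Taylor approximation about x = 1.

Compute the successive derivatives at the expansion point and divide by k!.
g(1) = 1
g′(1) = 1/2
g′′(1) = -1/4
g′′′(1) = 3/8
The Taylor polynomial is Σ g^(k)(1)/k! · (x - 1)^k.

(x - 1)^3/16 - (x - 1)^2/8 + (x - 1)/2 + 1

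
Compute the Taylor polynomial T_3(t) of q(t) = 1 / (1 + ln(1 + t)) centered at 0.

-7*t^3/3 + 3*t^2/2 - t + 1

Write 1/(1+u) = 1 - u + u^2 - u^3 + ... and substitute the series for u.
q(0) = 1
q′(0) = -1
q′′(0) = 3
q′′′(0) = -14
Dividing each by k! gives the coefficients c_0, ..., c_3.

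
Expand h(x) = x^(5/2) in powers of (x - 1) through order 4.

-5*(x - 1)^4/128 + 5*(x - 1)^3/16 + 15*(x - 1)^2/8 + 5*(x - 1)/2 + 1

h(1) = 1
h′(1) = 5/2
h′′(1) = 15/4
h′′′(1) = 15/8
h^(4)(1) = -15/16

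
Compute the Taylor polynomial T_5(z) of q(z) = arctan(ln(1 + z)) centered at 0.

Substitute the inner expansion into the outer series and collect powers.
q(0) = 0
q′(0) = 1
q′′(0) = -1
q′′′(0) = 0
q^(4)(0) = 6
q^(5)(0) = -22

-11*z^5/60 + z^4/4 - z^2/2 + z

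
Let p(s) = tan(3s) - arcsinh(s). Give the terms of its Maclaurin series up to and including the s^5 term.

Add the two expansions coefficient-wise.
p(0) = 0
p′(0) = 2
p′′(0) = 0
p′′′(0) = 55
p^(4)(0) = 0
p^(5)(0) = 3879
The Taylor polynomial is Σ p^(k)(0)/k! · s^k.

1293*s^5/40 + 55*s^3/6 + 2*s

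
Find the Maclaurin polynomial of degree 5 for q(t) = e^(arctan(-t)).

-t^5/24 - 7*t^4/24 + t^3/6 + t^2/2 - t + 1

Compose series: expand the inner function first, then feed it into the outer expansion.
q(0) = 1
q′(0) = -1
q′′(0) = 1
q′′′(0) = 1
q^(4)(0) = -7
q^(5)(0) = -5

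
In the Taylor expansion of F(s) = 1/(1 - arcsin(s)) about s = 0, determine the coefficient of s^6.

83/45

Let u equal the inner series; expand the outer function in u and truncate.
F(0) = 1
F′(0) = 1
F′′(0) = 2
F′′′(0) = 7
F^(4)(0) = 32
F^(5)(0) = 189
F^(6)(0) = 1328
So c_6 = F^(6)(0)/6! = 83/45.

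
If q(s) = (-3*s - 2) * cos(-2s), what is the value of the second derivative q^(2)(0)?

Multiply each power in the prefactor through the base expansion.
The coefficient of s^2 in the expansion is 4, so q′′(0) = 2! * (4) = 8.

8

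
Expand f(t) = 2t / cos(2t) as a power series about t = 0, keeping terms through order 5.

20*t^5/3 + 4*t^3 + 2*t

Write the quotient as an unknown series and match coefficients against numerator = denominator · series.
[t^0] = 0;  [t^1] = 2;  [t^2] = 0;  [t^3] = 4;  [t^4] = 0;  [t^5] = 20/3.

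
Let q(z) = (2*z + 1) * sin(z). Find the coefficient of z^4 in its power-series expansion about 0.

-1/3

Multiply each power in the prefactor through the base expansion.
q(0) = 0
q′(0) = 1
q′′(0) = 4
q′′′(0) = -1
q^(4)(0) = -8
The Taylor polynomial is Σ q^(k)(0)/k! · z^k.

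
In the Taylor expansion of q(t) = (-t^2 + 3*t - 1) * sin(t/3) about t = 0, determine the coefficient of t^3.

Multiply each power in the prefactor through the base expansion.
[t^0] = 0;  [t^1] = -1/3;  [t^2] = 1;  [t^3] = -53/162.
So c_3 = q′′′(0)/3! = -53/162.

-53/162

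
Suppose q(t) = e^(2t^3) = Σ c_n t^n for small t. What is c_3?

2

c_3 = q′′′(0)/3! = 2.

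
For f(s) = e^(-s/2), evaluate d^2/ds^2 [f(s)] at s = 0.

1/4

Compute the successive derivatives at the expansion point and divide by k!.
From the series, [s^2] f = 1/8; multiply by 2! = 2 to get 1/4.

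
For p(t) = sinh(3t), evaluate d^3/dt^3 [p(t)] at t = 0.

The coefficient of t^3 in the expansion is 9/2, so p′′′(0) = 3! * (9/2) = 27.

27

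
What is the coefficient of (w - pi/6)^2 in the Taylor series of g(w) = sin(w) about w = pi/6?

-1/4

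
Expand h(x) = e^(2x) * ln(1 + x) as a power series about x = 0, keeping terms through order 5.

11*x^5/30 + 3*x^4/4 + 4*x^3/3 + 3*x^2/2 + x

Expand each factor separately, then convolve coefficients.
[x^0] = 0;  [x^1] = 1;  [x^2] = 3/2;  [x^3] = 4/3;  [x^4] = 3/4;  [x^5] = 11/30.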